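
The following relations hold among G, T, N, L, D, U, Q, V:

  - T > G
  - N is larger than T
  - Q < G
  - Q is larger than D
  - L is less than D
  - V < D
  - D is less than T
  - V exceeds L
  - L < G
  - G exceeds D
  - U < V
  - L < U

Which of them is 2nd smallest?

The consecutive relations fix a unique order: L < U < V < D < Q < G < T < N.
The 2nd smallest is U.

U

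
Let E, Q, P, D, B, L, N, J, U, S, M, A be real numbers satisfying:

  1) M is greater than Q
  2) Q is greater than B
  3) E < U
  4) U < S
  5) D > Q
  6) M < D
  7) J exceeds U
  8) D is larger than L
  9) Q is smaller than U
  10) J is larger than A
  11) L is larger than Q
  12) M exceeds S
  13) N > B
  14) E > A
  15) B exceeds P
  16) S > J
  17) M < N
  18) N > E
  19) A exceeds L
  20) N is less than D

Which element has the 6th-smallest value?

Piecing the relations together gives one ordering: P < B < Q < L < A < E < U < J < S < M < N < D.
Counting 6 from the smallest end gives E.

E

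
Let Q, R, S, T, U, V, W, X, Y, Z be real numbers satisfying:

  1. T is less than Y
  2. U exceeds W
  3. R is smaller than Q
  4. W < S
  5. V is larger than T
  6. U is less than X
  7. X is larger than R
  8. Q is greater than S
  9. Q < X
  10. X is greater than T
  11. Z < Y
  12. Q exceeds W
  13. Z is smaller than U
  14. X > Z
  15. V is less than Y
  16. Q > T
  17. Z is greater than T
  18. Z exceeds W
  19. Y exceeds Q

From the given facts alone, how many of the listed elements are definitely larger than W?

The elements the relations force above W are S, Z, Q, Y, U, X — no chain reaches any other.
That is 6.

6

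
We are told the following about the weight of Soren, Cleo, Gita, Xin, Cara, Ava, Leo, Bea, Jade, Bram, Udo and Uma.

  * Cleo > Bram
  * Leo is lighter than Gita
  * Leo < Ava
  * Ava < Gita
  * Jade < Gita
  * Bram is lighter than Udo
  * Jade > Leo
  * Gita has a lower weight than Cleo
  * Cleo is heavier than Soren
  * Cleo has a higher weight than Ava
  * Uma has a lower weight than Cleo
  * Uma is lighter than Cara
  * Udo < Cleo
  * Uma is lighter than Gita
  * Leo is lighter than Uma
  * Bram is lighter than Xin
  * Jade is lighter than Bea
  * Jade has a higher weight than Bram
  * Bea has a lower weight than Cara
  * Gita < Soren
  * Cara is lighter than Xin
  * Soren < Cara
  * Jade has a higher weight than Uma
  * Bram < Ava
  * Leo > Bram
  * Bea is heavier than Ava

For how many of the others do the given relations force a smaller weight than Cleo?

8

From Cleo the given relations immediately reach Bram, Uma, Ava, Gita, Soren, Udo.
From those, Leo, Jade — 8 in total.
No other element is forced below Cleo by the given relations, so the count is 8.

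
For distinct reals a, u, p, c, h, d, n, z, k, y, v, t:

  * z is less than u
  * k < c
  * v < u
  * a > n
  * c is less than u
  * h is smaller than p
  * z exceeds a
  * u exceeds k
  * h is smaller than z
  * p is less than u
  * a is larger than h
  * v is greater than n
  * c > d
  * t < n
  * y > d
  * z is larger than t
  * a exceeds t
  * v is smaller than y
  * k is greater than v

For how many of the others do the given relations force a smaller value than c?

5

From c the given relations immediately reach d, k.
From those, v — 3 in total.
From those, n — 4 in total.
From those, t — 5 in total.
No other element is forced below c by the given relations, so the count is 5.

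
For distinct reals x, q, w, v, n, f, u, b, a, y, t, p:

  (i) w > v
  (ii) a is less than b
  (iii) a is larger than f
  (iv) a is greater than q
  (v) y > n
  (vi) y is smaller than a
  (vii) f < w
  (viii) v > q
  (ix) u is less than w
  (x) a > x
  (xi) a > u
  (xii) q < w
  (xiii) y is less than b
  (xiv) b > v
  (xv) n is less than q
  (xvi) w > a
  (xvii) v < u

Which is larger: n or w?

n < q < v < u < a < w, by transitivity through q, v, u, a.
So n < w; w is the larger of the two.

w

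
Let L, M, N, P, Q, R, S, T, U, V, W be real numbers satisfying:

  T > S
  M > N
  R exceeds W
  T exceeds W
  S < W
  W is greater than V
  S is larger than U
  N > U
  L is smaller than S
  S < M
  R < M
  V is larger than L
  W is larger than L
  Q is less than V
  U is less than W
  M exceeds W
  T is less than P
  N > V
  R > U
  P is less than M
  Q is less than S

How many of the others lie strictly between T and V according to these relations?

1

The relations place V below T. An element lies strictly between them when it is forced above V and also forced below T.
Above V: {N, W, R, P, M}. Below T: {L, Q, U, S, W}.
Intersection: {W} — 1.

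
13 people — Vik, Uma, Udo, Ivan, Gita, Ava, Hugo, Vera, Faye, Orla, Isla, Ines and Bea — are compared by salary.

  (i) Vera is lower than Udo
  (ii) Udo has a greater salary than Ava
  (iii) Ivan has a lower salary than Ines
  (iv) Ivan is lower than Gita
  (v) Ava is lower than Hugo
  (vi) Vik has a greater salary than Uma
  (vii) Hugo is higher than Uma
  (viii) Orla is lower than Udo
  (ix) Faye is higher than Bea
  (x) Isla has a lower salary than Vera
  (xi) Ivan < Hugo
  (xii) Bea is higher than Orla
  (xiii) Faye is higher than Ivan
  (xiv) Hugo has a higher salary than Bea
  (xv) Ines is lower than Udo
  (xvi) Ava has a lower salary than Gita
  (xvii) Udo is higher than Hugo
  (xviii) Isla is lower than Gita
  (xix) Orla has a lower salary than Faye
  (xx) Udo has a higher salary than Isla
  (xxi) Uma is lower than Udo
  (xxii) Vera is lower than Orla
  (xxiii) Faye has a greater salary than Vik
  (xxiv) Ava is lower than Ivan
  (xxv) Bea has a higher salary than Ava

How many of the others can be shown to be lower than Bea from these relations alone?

4

The elements the relations force below Bea are Isla, Ava, Vera, Orla — no chain reaches any other.
That is 4.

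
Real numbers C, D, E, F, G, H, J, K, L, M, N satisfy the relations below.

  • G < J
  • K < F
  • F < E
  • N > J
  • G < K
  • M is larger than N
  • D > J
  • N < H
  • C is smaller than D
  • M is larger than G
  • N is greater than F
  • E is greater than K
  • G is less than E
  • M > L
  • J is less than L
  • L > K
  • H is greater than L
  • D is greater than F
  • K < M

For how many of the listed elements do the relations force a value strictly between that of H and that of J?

2

Chaining upward from J reaches: N, L, M, D.
Chaining downward from H reaches: G, K, F, N, L.
Strictly between J and H are those in both lists: N, L — 2 elements.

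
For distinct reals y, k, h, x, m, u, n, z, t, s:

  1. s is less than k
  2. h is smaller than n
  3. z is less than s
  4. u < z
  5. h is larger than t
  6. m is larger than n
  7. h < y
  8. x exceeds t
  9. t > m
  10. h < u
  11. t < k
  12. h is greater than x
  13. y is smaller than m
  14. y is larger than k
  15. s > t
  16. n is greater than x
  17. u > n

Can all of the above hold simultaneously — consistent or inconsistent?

We have m < t stated directly, yet also t < x < h < n < u < z < s < k < y < m by chaining the others — so t < m. Contradiction.

inconsistent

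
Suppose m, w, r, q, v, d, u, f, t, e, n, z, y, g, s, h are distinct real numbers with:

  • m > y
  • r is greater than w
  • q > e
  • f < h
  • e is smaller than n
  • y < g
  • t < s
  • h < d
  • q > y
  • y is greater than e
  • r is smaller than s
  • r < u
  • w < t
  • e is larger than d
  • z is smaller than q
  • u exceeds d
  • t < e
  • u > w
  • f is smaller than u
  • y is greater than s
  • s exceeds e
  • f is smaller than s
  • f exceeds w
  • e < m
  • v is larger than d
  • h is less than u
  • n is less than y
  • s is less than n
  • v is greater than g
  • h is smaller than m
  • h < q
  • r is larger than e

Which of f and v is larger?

Link the given pairs in sequence: f < h; h < d; d < e; e < r; r < s; s < n; n < y; y < g; g < v.
Chaining these gives f < h < d < e < r < s < n < y < g < v.
So f < v; v is the larger of the two.

v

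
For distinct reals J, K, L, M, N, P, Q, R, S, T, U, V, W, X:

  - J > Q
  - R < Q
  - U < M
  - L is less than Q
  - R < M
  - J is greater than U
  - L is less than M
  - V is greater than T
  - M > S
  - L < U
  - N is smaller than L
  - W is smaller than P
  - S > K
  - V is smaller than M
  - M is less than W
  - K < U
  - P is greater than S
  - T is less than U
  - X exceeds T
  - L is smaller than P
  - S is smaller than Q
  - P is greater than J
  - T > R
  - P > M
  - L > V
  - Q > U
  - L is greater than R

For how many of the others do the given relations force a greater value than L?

6

Directly above L: U, Q, M, P.
One step further: J, W (6 so far).
No other element is forced above L by the given relations, so the count is 6.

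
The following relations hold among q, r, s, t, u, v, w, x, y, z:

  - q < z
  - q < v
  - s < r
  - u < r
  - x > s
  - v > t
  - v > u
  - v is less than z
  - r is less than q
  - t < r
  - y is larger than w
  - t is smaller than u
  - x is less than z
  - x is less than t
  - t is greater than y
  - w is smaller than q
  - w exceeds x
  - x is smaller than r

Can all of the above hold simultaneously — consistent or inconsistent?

The single ordering s < x < w < y < t < u < r < q < v < z satisfies every listed relation, so no contradiction arises.

consistent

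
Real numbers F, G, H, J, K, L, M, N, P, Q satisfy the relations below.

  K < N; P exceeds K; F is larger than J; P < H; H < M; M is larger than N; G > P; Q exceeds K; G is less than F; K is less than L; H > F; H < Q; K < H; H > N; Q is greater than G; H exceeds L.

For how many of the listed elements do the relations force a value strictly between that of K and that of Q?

The relations place K below Q. An element lies strictly between them when it is forced above K and also forced below Q.
Above K: {L, P, G, N, F, H, M}. Below Q: {L, P, G, N, J, F, H}.
Intersection: {L, P, G, N, F, H} — 6.

6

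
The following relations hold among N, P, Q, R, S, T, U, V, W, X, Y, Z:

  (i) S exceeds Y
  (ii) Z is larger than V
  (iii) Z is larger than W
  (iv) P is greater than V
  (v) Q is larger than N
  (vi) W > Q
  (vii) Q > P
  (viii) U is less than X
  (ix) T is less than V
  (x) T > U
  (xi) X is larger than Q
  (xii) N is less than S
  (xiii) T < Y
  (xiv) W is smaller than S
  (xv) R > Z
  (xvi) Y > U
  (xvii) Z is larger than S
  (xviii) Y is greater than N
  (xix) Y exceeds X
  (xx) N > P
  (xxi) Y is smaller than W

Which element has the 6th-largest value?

X

Chaining the given pairs: U < T < V < P < N < Q < X < Y < W < S < Z < R.
The 6th largest is X.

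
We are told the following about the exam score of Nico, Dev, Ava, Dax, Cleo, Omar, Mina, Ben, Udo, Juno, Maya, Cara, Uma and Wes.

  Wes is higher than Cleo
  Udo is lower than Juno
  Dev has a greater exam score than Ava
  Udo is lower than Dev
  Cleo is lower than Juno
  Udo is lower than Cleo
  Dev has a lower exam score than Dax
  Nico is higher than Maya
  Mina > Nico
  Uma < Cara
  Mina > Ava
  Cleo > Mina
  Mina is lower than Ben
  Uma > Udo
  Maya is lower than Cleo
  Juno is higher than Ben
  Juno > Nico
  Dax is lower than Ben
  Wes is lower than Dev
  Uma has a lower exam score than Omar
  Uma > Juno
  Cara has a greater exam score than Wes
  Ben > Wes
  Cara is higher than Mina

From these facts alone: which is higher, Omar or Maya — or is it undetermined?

The relevant relations are Maya < Nico; Nico < Mina; Mina < Cleo; Cleo < Wes; Wes < Dev; Dev < Dax; Dax < Ben; Ben < Juno; Juno < Uma; Uma < Omar.
Chaining these gives Maya < Nico < Mina < Cleo < Wes < Dev < Dax < Ben < Juno < Uma < Omar.
So Omar is higher.

Omar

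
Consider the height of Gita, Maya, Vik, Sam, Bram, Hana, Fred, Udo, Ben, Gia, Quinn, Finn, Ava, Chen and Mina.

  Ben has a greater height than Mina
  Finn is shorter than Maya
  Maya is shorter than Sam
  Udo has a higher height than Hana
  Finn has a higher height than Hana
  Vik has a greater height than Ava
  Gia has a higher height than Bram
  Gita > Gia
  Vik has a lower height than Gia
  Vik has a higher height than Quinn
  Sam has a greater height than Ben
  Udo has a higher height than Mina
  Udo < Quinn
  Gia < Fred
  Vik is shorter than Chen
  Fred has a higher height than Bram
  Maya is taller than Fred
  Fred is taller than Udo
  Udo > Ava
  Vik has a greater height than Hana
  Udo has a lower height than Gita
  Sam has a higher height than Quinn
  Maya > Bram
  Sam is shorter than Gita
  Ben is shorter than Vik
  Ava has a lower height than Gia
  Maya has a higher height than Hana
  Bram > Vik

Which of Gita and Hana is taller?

Hana < Udo < Quinn < Vik < Bram < Gia < Fred < Maya < Sam < Gita, by transitivity through Udo, Quinn, Vik, Bram, Gia, Fred, Maya, Sam.
So Hana < Gita; Gita is the taller of the two.

Gita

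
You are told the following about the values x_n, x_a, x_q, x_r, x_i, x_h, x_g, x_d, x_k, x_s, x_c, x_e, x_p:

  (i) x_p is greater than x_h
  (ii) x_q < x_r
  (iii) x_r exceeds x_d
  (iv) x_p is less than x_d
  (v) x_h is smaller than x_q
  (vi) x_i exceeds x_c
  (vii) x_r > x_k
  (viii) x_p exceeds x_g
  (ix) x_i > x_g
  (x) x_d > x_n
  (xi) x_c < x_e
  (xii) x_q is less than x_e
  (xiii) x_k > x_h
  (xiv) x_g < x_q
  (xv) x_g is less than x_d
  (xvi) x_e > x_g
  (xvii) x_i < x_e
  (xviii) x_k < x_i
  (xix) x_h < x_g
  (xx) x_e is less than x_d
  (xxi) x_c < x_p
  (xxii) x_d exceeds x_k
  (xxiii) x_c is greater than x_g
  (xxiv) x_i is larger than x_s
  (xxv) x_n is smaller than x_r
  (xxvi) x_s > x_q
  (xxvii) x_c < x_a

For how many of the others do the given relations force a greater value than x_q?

5

The elements the relations force above x_q are x_s, x_i, x_e, x_d, x_r — no chain reaches any other.
That is 5.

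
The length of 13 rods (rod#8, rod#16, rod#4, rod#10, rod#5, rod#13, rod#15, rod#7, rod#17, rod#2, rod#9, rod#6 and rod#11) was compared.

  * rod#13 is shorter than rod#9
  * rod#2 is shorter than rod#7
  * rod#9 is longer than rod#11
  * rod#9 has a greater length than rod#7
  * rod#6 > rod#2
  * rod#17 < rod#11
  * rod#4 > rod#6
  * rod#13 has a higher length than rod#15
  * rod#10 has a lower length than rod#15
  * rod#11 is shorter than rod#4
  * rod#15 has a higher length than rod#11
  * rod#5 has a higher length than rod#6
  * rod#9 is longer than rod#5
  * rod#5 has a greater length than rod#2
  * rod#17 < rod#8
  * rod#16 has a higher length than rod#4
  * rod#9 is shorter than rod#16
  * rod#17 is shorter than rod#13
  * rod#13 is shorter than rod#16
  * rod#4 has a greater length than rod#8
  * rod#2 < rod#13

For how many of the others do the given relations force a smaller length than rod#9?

Directly below rod#9: rod#5, rod#11, rod#7, rod#13.
One step further: rod#17, rod#2, rod#6, rod#15 (8 so far).
One step further: rod#10 (9 so far).
Nothing else is reachable below rod#9; 9 in all.

9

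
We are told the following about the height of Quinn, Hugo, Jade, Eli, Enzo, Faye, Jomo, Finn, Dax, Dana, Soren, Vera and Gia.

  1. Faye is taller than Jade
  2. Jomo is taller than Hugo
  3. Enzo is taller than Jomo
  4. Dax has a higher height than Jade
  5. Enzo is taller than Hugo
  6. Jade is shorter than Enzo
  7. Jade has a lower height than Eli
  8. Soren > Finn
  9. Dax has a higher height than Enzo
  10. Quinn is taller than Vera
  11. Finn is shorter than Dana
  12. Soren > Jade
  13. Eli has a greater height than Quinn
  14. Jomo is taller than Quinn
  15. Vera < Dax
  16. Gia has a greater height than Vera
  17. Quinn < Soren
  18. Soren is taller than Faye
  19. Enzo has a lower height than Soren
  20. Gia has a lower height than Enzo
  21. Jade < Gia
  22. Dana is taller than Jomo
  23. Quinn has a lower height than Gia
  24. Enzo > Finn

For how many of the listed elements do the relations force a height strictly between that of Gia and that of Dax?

1

The relations place Gia below Dax. An element lies strictly between them when it is forced above Gia and also forced below Dax.
Above Gia: {Enzo, Soren}. Below Dax: {Hugo, Jade, Vera, Quinn, Finn, Jomo, Enzo}.
Intersection: {Enzo} — 1.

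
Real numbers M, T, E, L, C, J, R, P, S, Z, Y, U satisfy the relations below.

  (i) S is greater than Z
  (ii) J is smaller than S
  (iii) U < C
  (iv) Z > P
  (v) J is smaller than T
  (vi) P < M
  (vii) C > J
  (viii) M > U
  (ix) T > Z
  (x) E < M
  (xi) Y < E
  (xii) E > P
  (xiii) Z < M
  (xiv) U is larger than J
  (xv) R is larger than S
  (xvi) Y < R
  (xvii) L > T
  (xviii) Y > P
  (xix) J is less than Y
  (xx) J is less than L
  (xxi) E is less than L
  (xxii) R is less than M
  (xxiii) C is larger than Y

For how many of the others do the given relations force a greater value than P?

The elements the relations force above P are Y, Z, S, T, R, E, M, C, L — no chain reaches any other.
That is 9.

9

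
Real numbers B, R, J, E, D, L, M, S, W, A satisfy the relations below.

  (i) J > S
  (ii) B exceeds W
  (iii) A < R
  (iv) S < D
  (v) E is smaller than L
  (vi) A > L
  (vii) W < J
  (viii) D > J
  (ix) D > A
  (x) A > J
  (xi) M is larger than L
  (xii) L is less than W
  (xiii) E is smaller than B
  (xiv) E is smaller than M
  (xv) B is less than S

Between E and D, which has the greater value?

D

E < L < W < B < S < J < A < D, by transitivity through L, W, B, S, J, A.
So E < D; D is the larger of the two.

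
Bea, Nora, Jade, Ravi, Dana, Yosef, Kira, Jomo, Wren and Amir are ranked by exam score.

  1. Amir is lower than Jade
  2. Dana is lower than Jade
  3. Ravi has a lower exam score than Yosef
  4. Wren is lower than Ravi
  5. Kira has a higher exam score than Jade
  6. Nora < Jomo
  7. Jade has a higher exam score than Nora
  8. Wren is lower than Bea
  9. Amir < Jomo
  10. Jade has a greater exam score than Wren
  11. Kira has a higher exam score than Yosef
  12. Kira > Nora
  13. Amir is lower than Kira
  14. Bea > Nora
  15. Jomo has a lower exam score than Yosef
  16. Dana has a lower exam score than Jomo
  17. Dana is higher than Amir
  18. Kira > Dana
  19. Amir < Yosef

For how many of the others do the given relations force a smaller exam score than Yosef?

The elements the relations force below Yosef are Wren, Nora, Ravi, Amir, Dana, Jomo — no chain reaches any other.
That is 6.

6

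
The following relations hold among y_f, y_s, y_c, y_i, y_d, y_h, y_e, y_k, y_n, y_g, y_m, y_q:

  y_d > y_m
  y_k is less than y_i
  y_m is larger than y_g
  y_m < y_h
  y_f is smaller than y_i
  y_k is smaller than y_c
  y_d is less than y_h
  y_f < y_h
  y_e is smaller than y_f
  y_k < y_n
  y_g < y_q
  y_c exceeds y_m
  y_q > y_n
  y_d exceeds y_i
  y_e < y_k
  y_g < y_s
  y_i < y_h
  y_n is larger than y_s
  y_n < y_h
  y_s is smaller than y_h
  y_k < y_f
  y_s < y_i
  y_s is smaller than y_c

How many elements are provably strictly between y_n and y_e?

1

Chaining upward from y_e reaches: y_k, y_f, y_i, y_c, y_d, y_h, y_q.
Chaining downward from y_n reaches: y_g, y_s, y_k.
Strictly between y_e and y_n are those in both lists: y_k — 1 element.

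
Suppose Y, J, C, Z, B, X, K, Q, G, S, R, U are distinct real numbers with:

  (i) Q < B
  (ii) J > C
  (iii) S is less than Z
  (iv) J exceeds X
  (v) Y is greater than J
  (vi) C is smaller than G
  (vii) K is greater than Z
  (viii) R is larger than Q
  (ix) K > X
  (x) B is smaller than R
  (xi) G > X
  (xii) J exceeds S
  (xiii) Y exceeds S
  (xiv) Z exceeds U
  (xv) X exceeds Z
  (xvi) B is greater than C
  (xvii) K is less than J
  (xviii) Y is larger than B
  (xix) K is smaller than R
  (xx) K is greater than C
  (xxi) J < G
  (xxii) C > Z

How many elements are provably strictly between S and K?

Chaining upward from S reaches: Z, X, C, B, R, J, G, Y.
Chaining downward from K reaches: U, Z, X, C.
Strictly between S and K are those in both lists: Z, X, C — 3 elements.

3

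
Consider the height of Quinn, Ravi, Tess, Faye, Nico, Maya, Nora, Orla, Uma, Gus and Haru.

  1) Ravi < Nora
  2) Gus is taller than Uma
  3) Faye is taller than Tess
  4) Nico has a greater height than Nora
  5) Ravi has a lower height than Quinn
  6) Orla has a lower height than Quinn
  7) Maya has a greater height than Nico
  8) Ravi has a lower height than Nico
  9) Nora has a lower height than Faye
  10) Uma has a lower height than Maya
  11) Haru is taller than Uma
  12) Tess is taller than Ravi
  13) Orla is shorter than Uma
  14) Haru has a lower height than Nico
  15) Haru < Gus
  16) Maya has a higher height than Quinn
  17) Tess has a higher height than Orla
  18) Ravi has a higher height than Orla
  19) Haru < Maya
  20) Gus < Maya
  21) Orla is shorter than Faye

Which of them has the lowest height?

Ravi is not least since Orla < Ravi; Tess is not least since Orla < Tess; Uma is not least since Orla < Uma; Quinn is not least since Orla < Quinn; Haru is not least since Uma < Haru; Nora is not least since Ravi < Nora; Nico is not least since Haru < Nico; Faye is not least since Orla < Faye; Gus is not least since Uma < Gus; Maya is not least since Uma < Maya.
Only Orla has nothing below it, so Orla is the lowest height.

Orla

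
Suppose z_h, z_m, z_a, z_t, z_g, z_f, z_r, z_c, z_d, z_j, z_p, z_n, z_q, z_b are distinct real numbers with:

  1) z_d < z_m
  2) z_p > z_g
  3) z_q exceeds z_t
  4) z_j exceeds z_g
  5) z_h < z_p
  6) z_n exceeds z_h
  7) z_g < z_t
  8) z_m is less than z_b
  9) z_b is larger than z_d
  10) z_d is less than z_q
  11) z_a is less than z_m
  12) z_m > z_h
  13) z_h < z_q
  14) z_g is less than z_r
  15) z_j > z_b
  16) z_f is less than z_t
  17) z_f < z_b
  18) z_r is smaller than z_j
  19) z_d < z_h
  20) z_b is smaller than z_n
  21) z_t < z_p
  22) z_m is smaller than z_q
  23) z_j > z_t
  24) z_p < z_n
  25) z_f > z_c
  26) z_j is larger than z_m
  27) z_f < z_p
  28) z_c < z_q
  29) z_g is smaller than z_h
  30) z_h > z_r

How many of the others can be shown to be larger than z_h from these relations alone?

From z_h the given relations immediately reach z_m, z_p, z_q, z_n.
From those, z_b, z_j — 6 in total.
Nothing else is reachable above z_h; 6 in all.

6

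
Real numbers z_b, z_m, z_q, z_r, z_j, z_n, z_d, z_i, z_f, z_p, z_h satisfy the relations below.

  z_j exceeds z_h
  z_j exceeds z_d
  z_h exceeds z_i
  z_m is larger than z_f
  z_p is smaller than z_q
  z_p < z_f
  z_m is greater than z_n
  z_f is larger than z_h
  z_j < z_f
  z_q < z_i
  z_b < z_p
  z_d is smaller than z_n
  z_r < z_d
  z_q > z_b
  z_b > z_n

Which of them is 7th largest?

The consecutive relations fix a unique order: z_r < z_d < z_n < z_b < z_p < z_q < z_i < z_h < z_j < z_f < z_m.
The 7th largest is z_p.

z_p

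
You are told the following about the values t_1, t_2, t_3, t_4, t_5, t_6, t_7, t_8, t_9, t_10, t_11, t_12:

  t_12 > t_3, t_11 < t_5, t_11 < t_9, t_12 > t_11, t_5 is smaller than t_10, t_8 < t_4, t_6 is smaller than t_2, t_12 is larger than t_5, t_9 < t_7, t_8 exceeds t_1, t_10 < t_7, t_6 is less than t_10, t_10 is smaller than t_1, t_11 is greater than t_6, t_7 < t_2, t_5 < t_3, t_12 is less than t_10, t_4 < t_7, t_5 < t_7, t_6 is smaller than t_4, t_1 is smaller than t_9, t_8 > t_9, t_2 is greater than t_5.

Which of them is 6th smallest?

Chaining the given pairs: t_6 < t_11 < t_5 < t_3 < t_12 < t_10 < t_1 < t_9 < t_8 < t_4 < t_7 < t_2.
The 6th smallest is t_10.

t_10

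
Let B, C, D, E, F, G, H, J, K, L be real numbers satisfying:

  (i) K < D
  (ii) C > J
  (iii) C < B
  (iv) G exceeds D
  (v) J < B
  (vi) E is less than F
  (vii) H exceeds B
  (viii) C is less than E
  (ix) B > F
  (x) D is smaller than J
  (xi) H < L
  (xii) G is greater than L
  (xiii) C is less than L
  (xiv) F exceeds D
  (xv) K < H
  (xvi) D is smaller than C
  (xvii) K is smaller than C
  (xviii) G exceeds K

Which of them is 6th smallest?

The consecutive relations fix a unique order: K < D < J < C < E < F < B < H < L < G.
The 6th smallest is F.

F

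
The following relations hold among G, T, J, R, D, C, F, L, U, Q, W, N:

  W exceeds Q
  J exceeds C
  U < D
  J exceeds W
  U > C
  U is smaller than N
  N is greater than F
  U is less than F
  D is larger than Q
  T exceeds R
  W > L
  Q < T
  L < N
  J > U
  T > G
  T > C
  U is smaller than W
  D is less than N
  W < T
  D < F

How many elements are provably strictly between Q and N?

The relations place Q below N. An element lies strictly between them when it is forced above Q and also forced below N.
Above Q: {W, D, F, J, T}. Below N: {L, C, U, D, F}.
Intersection: {D, F} — 2.

2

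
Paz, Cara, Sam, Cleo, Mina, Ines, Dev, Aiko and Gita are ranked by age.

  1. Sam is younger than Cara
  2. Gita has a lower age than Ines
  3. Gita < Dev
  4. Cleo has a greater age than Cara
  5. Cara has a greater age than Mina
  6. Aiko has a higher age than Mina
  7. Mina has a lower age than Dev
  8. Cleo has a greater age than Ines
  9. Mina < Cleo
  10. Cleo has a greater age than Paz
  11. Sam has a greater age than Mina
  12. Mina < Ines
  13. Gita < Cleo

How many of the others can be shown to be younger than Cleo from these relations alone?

From Cleo the given relations immediately reach Mina, Gita, Paz, Ines, Cara.
From those, Sam — 6 in total.
Nothing else is reachable below Cleo; 6 in all.

6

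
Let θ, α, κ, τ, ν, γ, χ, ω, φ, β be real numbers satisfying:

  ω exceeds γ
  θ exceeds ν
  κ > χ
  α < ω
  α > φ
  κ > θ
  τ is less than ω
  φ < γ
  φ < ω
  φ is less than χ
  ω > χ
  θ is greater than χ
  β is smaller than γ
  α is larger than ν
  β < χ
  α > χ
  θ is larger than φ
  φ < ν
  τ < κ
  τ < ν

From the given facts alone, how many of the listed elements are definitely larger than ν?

The elements the relations force above ν are θ, α, κ, ω — no chain reaches any other.
That is 4.

4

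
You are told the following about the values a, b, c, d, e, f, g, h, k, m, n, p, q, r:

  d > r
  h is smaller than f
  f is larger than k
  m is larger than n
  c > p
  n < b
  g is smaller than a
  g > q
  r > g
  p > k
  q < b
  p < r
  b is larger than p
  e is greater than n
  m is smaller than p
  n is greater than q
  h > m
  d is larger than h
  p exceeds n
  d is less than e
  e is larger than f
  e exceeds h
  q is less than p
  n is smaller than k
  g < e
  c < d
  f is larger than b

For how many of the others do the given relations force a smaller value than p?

4

Directly below p: q, n, m, k.
Nothing else is reachable below p; 4 in all.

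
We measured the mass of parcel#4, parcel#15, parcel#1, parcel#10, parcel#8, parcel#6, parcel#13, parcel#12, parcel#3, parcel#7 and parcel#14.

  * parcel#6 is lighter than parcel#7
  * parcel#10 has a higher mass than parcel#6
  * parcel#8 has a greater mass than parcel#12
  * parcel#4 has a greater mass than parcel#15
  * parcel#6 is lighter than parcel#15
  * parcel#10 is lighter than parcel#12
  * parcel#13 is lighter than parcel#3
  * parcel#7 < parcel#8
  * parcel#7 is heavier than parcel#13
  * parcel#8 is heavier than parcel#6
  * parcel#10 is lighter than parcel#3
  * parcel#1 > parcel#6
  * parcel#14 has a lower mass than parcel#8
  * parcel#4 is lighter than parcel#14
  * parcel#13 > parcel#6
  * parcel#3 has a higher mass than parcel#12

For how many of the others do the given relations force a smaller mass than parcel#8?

8

The elements the relations force below parcel#8 are parcel#6, parcel#10, parcel#13, parcel#7, parcel#15, parcel#12, parcel#4, parcel#14 — no chain reaches any other.
That is 8.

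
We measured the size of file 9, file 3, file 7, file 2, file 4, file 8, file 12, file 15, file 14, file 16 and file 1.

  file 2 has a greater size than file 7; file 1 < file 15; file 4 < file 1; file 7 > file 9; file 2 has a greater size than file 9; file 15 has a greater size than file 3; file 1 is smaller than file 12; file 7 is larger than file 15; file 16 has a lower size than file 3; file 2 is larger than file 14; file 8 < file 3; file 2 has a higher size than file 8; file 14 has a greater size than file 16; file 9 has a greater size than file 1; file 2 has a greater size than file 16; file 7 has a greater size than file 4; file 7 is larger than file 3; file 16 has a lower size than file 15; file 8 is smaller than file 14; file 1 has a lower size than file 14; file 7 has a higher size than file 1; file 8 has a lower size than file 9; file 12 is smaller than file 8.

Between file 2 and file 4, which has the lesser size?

file 4 < file 1 and file 1 < file 12 give file 4 < file 12.
Then file 12 < file 8 extends the chain to file 8.
Then file 8 < file 3 extends the chain to file 3.
Then file 3 < file 15 extends the chain to file 15.
Then file 15 < file 7 extends the chain to file 7.
Then file 7 < file 2 extends the chain to file 2.
So file 4 < file 2; file 4 is the smaller of the two.

file 4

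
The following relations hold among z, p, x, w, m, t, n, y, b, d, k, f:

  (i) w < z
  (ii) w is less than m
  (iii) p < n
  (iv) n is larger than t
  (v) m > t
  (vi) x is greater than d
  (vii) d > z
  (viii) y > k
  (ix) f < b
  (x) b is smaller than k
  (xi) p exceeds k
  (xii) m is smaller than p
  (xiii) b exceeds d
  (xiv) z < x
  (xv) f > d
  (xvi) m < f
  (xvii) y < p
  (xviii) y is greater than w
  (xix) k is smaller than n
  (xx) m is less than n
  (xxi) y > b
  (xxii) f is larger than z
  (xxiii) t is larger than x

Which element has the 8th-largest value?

Piecing the relations together gives one ordering: w < z < d < x < t < m < f < b < k < y < p < n.
The 8th largest is t.

t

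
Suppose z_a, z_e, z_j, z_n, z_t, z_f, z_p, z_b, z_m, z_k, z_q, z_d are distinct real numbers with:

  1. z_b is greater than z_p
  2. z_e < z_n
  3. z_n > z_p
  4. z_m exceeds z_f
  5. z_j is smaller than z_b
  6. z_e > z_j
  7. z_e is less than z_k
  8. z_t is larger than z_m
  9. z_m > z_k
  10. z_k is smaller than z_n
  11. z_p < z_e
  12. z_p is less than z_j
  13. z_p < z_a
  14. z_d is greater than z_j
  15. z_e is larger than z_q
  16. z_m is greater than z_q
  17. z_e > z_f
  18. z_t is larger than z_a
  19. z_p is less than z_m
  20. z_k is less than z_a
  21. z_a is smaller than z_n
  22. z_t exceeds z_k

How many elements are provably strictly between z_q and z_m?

The relations place z_q below z_m. An element lies strictly between them when it is forced above z_q and also forced below z_m.
Above z_q: {z_e, z_k, z_a, z_t, z_n}. Below z_m: {z_p, z_j, z_f, z_e, z_k}.
Intersection: {z_e, z_k} — 2.

2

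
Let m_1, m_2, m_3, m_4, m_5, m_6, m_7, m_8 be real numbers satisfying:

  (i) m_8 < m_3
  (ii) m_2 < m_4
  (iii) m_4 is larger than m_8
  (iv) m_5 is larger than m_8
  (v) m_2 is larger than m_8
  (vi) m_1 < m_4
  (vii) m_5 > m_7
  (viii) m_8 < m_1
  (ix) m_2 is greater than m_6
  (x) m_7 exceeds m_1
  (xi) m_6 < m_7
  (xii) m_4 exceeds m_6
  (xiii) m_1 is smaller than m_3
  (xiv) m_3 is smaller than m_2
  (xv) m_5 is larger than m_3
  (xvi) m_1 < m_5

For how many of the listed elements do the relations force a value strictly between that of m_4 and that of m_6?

1

The relations place m_6 below m_4. An element lies strictly between them when it is forced above m_6 and also forced below m_4.
Above m_6: {m_2, m_7, m_5}. Below m_4: {m_8, m_1, m_3, m_2}.
Intersection: {m_2} — 1.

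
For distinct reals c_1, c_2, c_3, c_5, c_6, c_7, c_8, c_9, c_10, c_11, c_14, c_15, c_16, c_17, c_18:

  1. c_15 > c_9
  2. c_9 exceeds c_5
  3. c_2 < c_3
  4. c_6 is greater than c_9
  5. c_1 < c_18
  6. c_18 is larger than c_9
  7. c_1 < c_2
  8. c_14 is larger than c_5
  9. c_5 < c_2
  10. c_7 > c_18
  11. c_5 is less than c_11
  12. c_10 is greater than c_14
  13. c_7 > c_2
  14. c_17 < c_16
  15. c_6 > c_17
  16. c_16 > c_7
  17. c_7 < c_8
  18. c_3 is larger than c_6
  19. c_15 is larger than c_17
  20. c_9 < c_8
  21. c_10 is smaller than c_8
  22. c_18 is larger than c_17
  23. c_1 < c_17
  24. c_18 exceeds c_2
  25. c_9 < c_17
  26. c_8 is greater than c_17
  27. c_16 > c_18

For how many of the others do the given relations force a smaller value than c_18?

Directly below c_18: c_1, c_9, c_17, c_2.
One step further: c_5 (5 so far).
Nothing else is reachable below c_18; 5 in all.

5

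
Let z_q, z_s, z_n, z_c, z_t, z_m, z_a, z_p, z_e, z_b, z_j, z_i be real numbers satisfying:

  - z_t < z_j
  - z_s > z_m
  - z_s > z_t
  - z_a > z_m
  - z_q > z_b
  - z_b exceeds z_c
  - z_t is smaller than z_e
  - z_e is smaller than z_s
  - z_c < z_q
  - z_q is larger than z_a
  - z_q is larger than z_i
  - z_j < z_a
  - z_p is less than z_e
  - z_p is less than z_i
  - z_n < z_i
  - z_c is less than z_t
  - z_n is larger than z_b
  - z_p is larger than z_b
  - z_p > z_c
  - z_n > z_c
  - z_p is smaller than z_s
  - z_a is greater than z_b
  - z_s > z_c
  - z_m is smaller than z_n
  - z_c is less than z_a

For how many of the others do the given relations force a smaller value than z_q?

9

The elements the relations force below z_q are z_c, z_t, z_b, z_m, z_p, z_n, z_j, z_i, z_a — no chain reaches any other.
That is 9.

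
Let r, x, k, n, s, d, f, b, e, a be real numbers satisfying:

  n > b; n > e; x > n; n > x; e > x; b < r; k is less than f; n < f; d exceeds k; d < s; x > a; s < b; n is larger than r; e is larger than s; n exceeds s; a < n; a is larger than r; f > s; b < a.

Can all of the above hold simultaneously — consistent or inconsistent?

inconsistent

Chaining the given relations yields x < e < n, so x < n. But one relation states n < x. These cannot both hold.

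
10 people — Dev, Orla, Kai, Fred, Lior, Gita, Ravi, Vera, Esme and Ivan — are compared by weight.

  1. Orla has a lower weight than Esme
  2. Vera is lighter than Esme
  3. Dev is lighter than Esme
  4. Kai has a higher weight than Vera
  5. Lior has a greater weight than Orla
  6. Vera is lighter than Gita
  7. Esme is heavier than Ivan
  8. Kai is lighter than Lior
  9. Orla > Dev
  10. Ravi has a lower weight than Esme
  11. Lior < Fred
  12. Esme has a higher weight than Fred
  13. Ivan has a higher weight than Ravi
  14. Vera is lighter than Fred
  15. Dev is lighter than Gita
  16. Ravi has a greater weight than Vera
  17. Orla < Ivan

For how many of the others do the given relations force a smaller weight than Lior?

The elements the relations force below Lior are Vera, Dev, Kai, Orla — no chain reaches any other.
That is 4.

4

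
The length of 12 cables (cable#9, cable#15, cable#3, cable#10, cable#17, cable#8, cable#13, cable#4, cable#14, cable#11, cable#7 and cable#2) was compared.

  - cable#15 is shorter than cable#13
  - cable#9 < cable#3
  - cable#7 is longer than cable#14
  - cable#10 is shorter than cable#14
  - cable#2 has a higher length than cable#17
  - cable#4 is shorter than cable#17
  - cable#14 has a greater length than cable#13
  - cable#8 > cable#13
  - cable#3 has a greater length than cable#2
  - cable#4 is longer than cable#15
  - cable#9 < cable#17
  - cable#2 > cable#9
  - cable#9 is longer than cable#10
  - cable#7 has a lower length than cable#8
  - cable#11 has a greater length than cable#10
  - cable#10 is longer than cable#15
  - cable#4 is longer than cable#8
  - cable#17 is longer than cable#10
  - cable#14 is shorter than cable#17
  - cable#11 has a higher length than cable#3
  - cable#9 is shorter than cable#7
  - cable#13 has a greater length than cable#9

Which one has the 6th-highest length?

Chaining the given pairs: cable#15 < cable#10 < cable#9 < cable#13 < cable#14 < cable#7 < cable#8 < cable#4 < cable#17 < cable#2 < cable#3 < cable#11.
Counting 6 from the largest end gives cable#8.

cable#8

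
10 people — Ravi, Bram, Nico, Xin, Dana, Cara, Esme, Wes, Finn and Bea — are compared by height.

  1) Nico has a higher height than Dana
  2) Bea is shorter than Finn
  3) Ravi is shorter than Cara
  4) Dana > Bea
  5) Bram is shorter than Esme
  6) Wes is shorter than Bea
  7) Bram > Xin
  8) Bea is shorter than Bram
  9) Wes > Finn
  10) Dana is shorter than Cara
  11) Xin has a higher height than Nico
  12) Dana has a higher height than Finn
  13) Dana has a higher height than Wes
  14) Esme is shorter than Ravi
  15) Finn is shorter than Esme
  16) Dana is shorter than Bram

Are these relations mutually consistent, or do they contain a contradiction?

We have Wes < Bea stated directly, yet also Bea < Finn < Wes by chaining the others — so Bea < Wes. Contradiction.

inconsistent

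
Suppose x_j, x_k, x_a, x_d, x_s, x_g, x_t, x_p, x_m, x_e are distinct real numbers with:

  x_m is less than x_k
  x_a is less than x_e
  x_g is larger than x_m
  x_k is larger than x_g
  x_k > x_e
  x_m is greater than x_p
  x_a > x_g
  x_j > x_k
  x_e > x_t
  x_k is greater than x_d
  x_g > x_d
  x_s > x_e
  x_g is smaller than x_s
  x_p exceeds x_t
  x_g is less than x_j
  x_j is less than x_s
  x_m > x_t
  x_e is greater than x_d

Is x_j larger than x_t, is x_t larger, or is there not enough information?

x_j

Link the given pairs in sequence: x_t < x_p; x_p < x_m; x_m < x_g; x_g < x_a; x_a < x_e; x_e < x_k; x_k < x_j.
Chaining these gives x_t < x_p < x_m < x_g < x_a < x_e < x_k < x_j.
So x_j is larger.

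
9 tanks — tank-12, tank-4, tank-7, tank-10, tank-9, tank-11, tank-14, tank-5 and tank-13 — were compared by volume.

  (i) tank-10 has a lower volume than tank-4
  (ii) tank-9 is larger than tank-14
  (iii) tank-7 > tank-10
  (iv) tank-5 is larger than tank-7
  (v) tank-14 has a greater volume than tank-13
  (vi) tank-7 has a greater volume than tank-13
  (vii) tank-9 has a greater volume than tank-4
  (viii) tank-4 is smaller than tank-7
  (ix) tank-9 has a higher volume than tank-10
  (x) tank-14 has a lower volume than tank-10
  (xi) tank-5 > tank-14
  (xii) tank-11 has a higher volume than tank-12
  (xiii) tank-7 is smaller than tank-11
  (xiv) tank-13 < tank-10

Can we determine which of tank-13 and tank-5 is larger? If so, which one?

tank-5

tank-13 < tank-14 and tank-14 < tank-10 give tank-13 < tank-10.
Then tank-10 < tank-4 extends the chain to tank-4.
Then tank-4 < tank-7 extends the chain to tank-7.
With tank-7 < tank-5: tank-13 < tank-14 < tank-10 < tank-4 < tank-7 < tank-5.
So tank-5 is larger.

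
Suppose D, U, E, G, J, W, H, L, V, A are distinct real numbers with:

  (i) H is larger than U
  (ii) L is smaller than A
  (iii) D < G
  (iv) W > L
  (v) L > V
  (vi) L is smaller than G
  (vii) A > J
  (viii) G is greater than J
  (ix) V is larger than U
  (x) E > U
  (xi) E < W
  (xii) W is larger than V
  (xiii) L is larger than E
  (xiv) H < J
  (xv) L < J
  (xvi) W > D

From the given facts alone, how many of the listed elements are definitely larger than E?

5

Directly above E: L, W.
One step further: J, A, G (5 so far).
No other element is forced above E by the given relations, so the count is 5.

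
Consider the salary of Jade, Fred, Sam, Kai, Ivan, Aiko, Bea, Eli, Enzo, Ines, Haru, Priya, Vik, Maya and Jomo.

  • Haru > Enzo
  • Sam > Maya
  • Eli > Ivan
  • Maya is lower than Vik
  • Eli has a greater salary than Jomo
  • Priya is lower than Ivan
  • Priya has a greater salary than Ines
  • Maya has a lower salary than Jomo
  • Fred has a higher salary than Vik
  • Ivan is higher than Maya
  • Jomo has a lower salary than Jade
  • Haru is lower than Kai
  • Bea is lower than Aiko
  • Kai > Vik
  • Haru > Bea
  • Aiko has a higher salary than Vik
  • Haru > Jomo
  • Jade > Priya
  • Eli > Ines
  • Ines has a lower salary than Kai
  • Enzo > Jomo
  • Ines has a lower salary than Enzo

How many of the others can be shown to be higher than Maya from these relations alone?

Directly above Maya: Vik, Jomo, Ivan, Sam.
One step further: Enzo, Haru, Jade, Kai, Eli, Aiko, Fred (11 so far).
Nothing else is reachable above Maya; 11 in all.

11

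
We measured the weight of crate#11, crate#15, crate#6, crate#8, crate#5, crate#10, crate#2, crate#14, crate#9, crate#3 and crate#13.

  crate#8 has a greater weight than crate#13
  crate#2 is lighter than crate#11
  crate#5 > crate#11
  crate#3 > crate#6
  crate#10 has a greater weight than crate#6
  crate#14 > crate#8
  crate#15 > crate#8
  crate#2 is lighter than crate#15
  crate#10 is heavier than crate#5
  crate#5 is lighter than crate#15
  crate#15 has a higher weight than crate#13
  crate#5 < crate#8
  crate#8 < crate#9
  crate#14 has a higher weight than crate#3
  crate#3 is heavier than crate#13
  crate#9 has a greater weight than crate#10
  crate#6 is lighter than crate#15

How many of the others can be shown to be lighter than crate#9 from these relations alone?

7

Directly below crate#9: crate#10, crate#8.
One step further: crate#13, crate#6, crate#5 (5 so far).
One step further: crate#11 (6 so far).
One step further: crate#2 (7 so far).
No other element is forced below crate#9 by the given relations, so the count is 7.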